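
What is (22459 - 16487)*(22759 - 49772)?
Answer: -161321636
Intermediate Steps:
(22459 - 16487)*(22759 - 49772) = 5972*(-27013) = -161321636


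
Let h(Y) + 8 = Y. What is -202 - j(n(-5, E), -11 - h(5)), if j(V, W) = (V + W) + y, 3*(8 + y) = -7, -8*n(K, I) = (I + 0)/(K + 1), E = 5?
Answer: -17647/96 ≈ -183.82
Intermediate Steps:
h(Y) = -8 + Y
n(K, I) = -I/(8*(1 + K)) (n(K, I) = -(I + 0)/(8*(K + 1)) = -I/(8*(1 + K)))
y = -31/3 (y = -8 + (1/3)*(-7) = -8 - 7/3 = -31/3 ≈ -10.333)
j(V, W) = -31/3 + V + W (j(V, W) = (V + W) - 31/3 = -31/3 + V + W)
-202 - j(n(-5, E), -11 - h(5)) = -202 - (-31/3 - 1*5/(8 + 8*(-5)) + (-11 - (-8 + 5))) = -202 - (-31/3 - 1*5/(8 - 40) + (-11 - 1*(-3))) = -202 - (-31/3 - 1*5/(-32) + (-11 + 3)) = -202 - (-31/3 - 1*5*(-1/32) - 8) = -202 - (-31/3 + 5/32 - 8) = -202 - 1*(-1745/96) = -202 + 1745/96 = -17647/96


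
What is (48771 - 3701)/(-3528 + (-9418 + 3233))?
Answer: -45070/9713 ≈ -4.6402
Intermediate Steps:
(48771 - 3701)/(-3528 + (-9418 + 3233)) = 45070/(-3528 - 6185) = 45070/(-9713) = 45070*(-1/9713) = -45070/9713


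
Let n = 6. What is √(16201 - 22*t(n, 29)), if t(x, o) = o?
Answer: √15563 ≈ 124.75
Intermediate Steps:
√(16201 - 22*t(n, 29)) = √(16201 - 22*29) = √(16201 - 638) = √15563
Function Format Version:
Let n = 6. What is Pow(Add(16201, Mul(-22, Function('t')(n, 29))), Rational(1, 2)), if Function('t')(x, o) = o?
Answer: Pow(15563, Rational(1, 2)) ≈ 124.75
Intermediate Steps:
Pow(Add(16201, Mul(-22, Function('t')(n, 29))), Rational(1, 2)) = Pow(Add(16201, Mul(-22, 29)), Rational(1, 2)) = Pow(Add(16201, -638), Rational(1, 2)) = Pow(15563, Rational(1, 2))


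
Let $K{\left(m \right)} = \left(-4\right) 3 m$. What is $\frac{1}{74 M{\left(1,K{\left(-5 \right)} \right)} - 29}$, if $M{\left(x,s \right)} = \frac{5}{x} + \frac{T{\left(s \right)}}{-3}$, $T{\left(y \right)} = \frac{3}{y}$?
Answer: $\frac{30}{10193} \approx 0.0029432$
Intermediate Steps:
$K{\left(m \right)} = - 12 m$
$M{\left(x,s \right)} = - \frac{1}{s} + \frac{5}{x}$ ($M{\left(x,s \right)} = \frac{5}{x} + \frac{3 \frac{1}{s}}{-3} = \frac{5}{x} + \frac{3}{s} \left(- \frac{1}{3}\right) = \frac{5}{x} - \frac{1}{s} = - \frac{1}{s} + \frac{5}{x}$)
$\frac{1}{74 M{\left(1,K{\left(-5 \right)} \right)} - 29} = \frac{1}{74 \left(- \frac{1}{\left(-12\right) \left(-5\right)} + \frac{5}{1}\right) - 29} = \frac{1}{74 \left(- \frac{1}{60} + 5 \cdot 1\right) - 29} = \frac{1}{74 \left(\left(-1\right) \frac{1}{60} + 5\right) - 29} = \frac{1}{74 \left(- \frac{1}{60} + 5\right) - 29} = \frac{1}{74 \cdot \frac{299}{60} - 29} = \frac{1}{\frac{11063}{30} - 29} = \frac{1}{\frac{10193}{30}} = \frac{30}{10193}$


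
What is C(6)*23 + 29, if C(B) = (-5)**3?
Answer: -2846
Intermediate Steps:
C(B) = -125
C(6)*23 + 29 = -125*23 + 29 = -2875 + 29 = -2846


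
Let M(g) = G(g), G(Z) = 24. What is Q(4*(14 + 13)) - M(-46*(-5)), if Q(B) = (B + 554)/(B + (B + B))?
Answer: -3557/162 ≈ -21.957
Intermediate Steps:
Q(B) = (554 + B)/(3*B) (Q(B) = (554 + B)/(B + 2*B) = (554 + B)/((3*B)) = (554 + B)*(1/(3*B)) = (554 + B)/(3*B))
M(g) = 24
Q(4*(14 + 13)) - M(-46*(-5)) = (554 + 4*(14 + 13))/(3*((4*(14 + 13)))) - 1*24 = (554 + 4*27)/(3*((4*27))) - 24 = (⅓)*(554 + 108)/108 - 24 = (⅓)*(1/108)*662 - 24 = 331/162 - 24 = -3557/162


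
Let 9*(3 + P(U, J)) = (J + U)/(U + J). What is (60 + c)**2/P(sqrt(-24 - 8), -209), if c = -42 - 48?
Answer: -4050/13 ≈ -311.54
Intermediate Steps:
c = -90
P(U, J) = -26/9 (P(U, J) = -3 + ((J + U)/(U + J))/9 = -3 + ((J + U)/(J + U))/9 = -3 + (1/9)*1 = -3 + 1/9 = -26/9)
(60 + c)**2/P(sqrt(-24 - 8), -209) = (60 - 90)**2/(-26/9) = (-30)**2*(-9/26) = 900*(-9/26) = -4050/13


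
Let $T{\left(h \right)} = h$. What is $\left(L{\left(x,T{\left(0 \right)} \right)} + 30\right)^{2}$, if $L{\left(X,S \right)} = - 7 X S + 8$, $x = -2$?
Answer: $1444$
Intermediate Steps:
$L{\left(X,S \right)} = 8 - 7 S X$ ($L{\left(X,S \right)} = - 7 S X + 8 = 8 - 7 S X$)
$\left(L{\left(x,T{\left(0 \right)} \right)} + 30\right)^{2} = \left(\left(8 - 0 \left(-2\right)\right) + 30\right)^{2} = \left(\left(8 + 0\right) + 30\right)^{2} = \left(8 + 30\right)^{2} = 38^{2} = 1444$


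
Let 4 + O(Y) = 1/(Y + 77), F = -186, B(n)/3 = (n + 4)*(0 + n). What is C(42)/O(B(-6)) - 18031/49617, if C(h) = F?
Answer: 1034718125/22377267 ≈ 46.240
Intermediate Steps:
B(n) = 3*n*(4 + n) (B(n) = 3*((n + 4)*(0 + n)) = 3*((4 + n)*n) = 3*(n*(4 + n)) = 3*n*(4 + n))
C(h) = -186
O(Y) = -4 + 1/(77 + Y) (O(Y) = -4 + 1/(Y + 77) = -4 + 1/(77 + Y))
C(42)/O(B(-6)) - 18031/49617 = -186*(77 + 3*(-6)*(4 - 6))/(-307 - 12*(-6)*(4 - 6)) - 18031/49617 = -186*(77 + 3*(-6)*(-2))/(-307 - 12*(-6)*(-2)) - 18031*1/49617 = -186*(77 + 36)/(-307 - 4*36) - 18031/49617 = -186*113/(-307 - 144) - 18031/49617 = -186/((1/113)*(-451)) - 18031/49617 = -186/(-451/113) - 18031/49617 = -186*(-113/451) - 18031/49617 = 21018/451 - 18031/49617 = 1034718125/22377267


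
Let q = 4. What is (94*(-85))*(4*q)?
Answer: -127840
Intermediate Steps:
(94*(-85))*(4*q) = (94*(-85))*(4*4) = -7990*16 = -127840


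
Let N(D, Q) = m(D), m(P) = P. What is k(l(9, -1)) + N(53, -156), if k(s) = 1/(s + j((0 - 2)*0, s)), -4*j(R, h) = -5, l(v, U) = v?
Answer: 2177/41 ≈ 53.098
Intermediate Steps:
j(R, h) = 5/4 (j(R, h) = -1/4*(-5) = 5/4)
N(D, Q) = D
k(s) = 1/(5/4 + s) (k(s) = 1/(s + 5/4) = 1/(5/4 + s))
k(l(9, -1)) + N(53, -156) = 4/(5 + 4*9) + 53 = 4/(5 + 36) + 53 = 4/41 + 53 = 2177/41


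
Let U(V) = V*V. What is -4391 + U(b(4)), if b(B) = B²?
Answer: -4135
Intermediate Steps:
U(V) = V²
-4391 + U(b(4)) = -4391 + (4²)² = -4391 + 16² = -4391 + 256 = -4135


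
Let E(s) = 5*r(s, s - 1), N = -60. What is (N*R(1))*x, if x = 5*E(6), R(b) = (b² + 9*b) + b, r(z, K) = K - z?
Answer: 16500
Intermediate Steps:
E(s) = -5 (E(s) = 5*((s - 1) - s) = 5*((-1 + s) - s) = 5*(-1) = -5)
R(b) = b² + 10*b
x = -25 (x = 5*(-5) = -25)
(N*R(1))*x = -60*(10 + 1)*(-25) = -60*11*(-25) = -660*(-25) = 16500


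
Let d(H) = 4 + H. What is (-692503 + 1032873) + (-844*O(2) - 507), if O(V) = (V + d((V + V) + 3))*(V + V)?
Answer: 295975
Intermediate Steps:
O(V) = 2*V*(7 + 3*V) (O(V) = (V + (4 + ((V + V) + 3)))*(V + V) = (V + (4 + (2*V + 3)))*(2*V) = (V + (4 + (3 + 2*V)))*(2*V) = (V + (7 + 2*V))*(2*V) = (7 + 3*V)*(2*V) = 2*V*(7 + 3*V))
(-692503 + 1032873) + (-844*O(2) - 507) = (-692503 + 1032873) + (-1688*2*(7 + 3*2) - 507) = 340370 + (-1688*2*(7 + 6) - 507) = 340370 + (-1688*2*13 - 507) = 340370 + (-844*52 - 507) = 340370 + (-43888 - 507) = 340370 - 44395 = 295975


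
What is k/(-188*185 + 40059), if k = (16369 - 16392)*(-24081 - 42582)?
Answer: 1533249/5279 ≈ 290.44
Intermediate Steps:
k = 1533249 (k = -23*(-66663) = 1533249)
k/(-188*185 + 40059) = 1533249/(-188*185 + 40059) = 1533249/(-34780 + 40059) = 1533249/5279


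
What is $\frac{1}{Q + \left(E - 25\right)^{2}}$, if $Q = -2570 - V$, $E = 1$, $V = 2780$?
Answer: $- \frac{1}{4774} \approx -0.00020947$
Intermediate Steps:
$Q = -5350$ ($Q = -2570 - 2780 = -5350$)
$\frac{1}{Q + \left(E - 25\right)^{2}} = \frac{1}{-5350 + \left(1 - 25\right)^{2}} = \frac{1}{-5350 + \left(-24\right)^{2}} = \frac{1}{-5350 + 576} = \frac{1}{-4774} = - \frac{1}{4774}$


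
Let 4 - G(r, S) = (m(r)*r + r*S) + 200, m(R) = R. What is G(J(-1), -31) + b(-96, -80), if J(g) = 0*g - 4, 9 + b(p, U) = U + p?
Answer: -521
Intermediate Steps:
b(p, U) = -9 + U + p (b(p, U) = -9 + (U + p) = -9 + U + p)
J(g) = -4 (J(g) = 0 - 4 = -4)
G(r, S) = -196 - r**2 - S*r (G(r, S) = 4 - ((r*r + r*S) + 200) = 4 - ((r**2 + S*r) + 200) = 4 - (200 + r**2 + S*r) = 4 + (-200 - r**2 - S*r) = -196 - r**2 - S*r)
G(J(-1), -31) + b(-96, -80) = (-196 - 1*(-4)**2 - 1*(-31)*(-4)) + (-9 - 80 - 96) = (-196 - 1*16 - 124) - 185 = (-196 - 16 - 124) - 185 = -336 - 185 = -521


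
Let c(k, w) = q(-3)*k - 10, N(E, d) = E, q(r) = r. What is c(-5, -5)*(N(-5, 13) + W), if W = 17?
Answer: 60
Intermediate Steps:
c(k, w) = -10 - 3*k (c(k, w) = -3*k - 10 = -10 - 3*k)
c(-5, -5)*(N(-5, 13) + W) = (-10 - 3*(-5))*(-5 + 17) = (-10 + 15)*12 = 5*12 = 60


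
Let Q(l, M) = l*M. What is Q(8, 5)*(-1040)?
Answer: -41600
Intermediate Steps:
Q(l, M) = M*l
Q(8, 5)*(-1040) = (5*8)*(-1040) = 40*(-1040) = -41600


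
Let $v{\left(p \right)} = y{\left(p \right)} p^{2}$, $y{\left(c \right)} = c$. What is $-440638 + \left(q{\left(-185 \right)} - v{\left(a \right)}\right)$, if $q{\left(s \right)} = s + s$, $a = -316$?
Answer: $31113488$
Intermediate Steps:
$q{\left(s \right)} = 2 s$
$v{\left(p \right)} = p^{3}$ ($v{\left(p \right)} = p p^{2} = p^{3}$)
$-440638 + \left(q{\left(-185 \right)} - v{\left(a \right)}\right) = -440638 + \left(2 \left(-185\right) - \left(-316\right)^{3}\right) = -440638 - -31554126 = -440638 + \left(-370 + 31554496\right) = -440638 + 31554126 = 31113488$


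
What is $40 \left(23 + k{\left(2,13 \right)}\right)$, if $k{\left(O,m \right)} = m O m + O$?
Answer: $14520$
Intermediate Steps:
$k{\left(O,m \right)} = O + O m^{2}$ ($k{\left(O,m \right)} = O m m + O = O m^{2} + O = O + O m^{2}$)
$40 \left(23 + k{\left(2,13 \right)}\right) = 40 \left(23 + 2 \left(1 + 13^{2}\right)\right) = 40 \left(23 + 2 \left(1 + 169\right)\right) = 40 \left(23 + 2 \cdot 170\right) = 40 \left(23 + 340\right) = 40 \cdot 363 = 14520$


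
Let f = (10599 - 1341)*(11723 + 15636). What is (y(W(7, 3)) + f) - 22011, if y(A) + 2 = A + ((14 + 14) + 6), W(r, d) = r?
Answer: 253267650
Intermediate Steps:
y(A) = 32 + A (y(A) = -2 + (A + ((14 + 14) + 6)) = -2 + (A + (28 + 6)) = -2 + (A + 34) = -2 + (34 + A) = 32 + A)
f = 253289622 (f = 9258*27359 = 253289622)
(y(W(7, 3)) + f) - 22011 = ((32 + 7) + 253289622) - 22011 = (39 + 253289622) - 22011 = 253289661 - 22011 = 253267650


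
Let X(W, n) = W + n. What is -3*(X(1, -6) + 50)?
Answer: -135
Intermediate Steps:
-3*(X(1, -6) + 50) = -3*((1 - 6) + 50) = -3*(-5 + 50) = -3*45 = -135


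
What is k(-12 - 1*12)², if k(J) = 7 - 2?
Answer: 25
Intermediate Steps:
k(J) = 5
k(-12 - 1*12)² = 5² = 25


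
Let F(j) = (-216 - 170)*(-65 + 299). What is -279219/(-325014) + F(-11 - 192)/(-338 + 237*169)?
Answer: -468394409/330972590 ≈ -1.4152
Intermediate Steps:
F(j) = -90324 (F(j) = -386*234 = -90324)
-279219/(-325014) + F(-11 - 192)/(-338 + 237*169) = -279219/(-325014) - 90324/(-338 + 237*169) = -279219*(-1/325014) - 90324/(-338 + 40053) = 93073/108338 - 90324/39715 = 93073/108338 - 90324*1/39715 = 93073/108338 - 6948/3055 = -468394409/330972590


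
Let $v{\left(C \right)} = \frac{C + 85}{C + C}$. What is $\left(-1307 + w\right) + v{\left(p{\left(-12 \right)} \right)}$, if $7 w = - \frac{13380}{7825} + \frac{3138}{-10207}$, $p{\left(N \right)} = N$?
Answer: $- \frac{3516433231733}{2683624440} \approx -1310.3$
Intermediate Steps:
$v{\left(C \right)} = \frac{85 + C}{2 C}$
$w = - \frac{32224902}{111817685}$ ($w = \frac{- \frac{13380}{7825} + \frac{3138}{-10207}}{7} = \frac{\left(-13380\right) \frac{1}{7825} + 3138 \left(- \frac{1}{10207}\right)}{7} = \frac{- \frac{2676}{1565} - \frac{3138}{10207}}{7} = \frac{1}{7} \left(- \frac{32224902}{15973955}\right) = - \frac{32224902}{111817685} \approx -0.28819$)
$\left(-1307 + w\right) + v{\left(p{\left(-12 \right)} \right)} = \left(-1307 - \frac{32224902}{111817685}\right) + \frac{85 - 12}{2 \left(-12\right)} = - \frac{146177939197}{111817685} + \frac{1}{2} \left(- \frac{1}{12}\right) 73 = - \frac{146177939197}{111817685} - \frac{73}{24} = - \frac{3516433231733}{2683624440}$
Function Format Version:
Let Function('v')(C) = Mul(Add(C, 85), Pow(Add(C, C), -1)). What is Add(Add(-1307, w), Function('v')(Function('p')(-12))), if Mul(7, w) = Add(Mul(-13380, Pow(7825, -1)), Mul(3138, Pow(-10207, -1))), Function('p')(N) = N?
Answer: Rational(-3516433231733, 2683624440) ≈ -1310.3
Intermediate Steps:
Function('v')(C) = Mul(Rational(1, 2), Pow(C, -1), Add(85, C)) (Function('v')(C) = Mul(Add(85, C), Pow(Mul(2, C), -1)) = Mul(Add(85, C), Mul(Rational(1, 2), Pow(C, -1))) = Mul(Rational(1, 2), Pow(C, -1), Add(85, C)))
w = Rational(-32224902, 111817685) (w = Mul(Rational(1, 7), Add(Mul(-13380, Pow(7825, -1)), Mul(3138, Pow(-10207, -1)))) = Mul(Rational(1, 7), Add(Mul(-13380, Rational(1, 7825)), Mul(3138, Rational(-1, 10207)))) = Mul(Rational(1, 7), Add(Rational(-2676, 1565), Rational(-3138, 10207))) = Mul(Rational(1, 7), Rational(-32224902, 15973955)) = Rational(-32224902, 111817685) ≈ -0.28819)
Add(Add(-1307, w), Function('v')(Function('p')(-12))) = Add(Add(-1307, Rational(-32224902, 111817685)), Mul(Rational(1, 2), Pow(-12, -1), Add(85, -12))) = Add(Rational(-146177939197, 111817685), Mul(Rational(1, 2), Rational(-1, 12), 73)) = Add(Rational(-146177939197, 111817685), Rational(-73, 24)) = Rational(-3516433231733, 2683624440)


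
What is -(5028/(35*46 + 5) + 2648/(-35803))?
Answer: -175740964/57821845 ≈ -3.0394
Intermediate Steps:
-(5028/(35*46 + 5) + 2648/(-35803)) = -(5028/(1610 + 5) + 2648*(-1/35803)) = -(5028/1615 - 2648/35803) = -1*175740964/57821845 = -175740964/57821845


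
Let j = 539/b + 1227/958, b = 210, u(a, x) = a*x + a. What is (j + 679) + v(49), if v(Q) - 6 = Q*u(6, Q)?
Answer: 110568869/7185 ≈ 15389.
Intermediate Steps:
u(a, x) = a + a*x
j = 27644/7185 (j = 539/210 + 1227/958 = 539*(1/210) + 1227*(1/958) = 77/30 + 1227/958 = 27644/7185 ≈ 3.8475)
v(Q) = 6 + Q*(6 + 6*Q) (v(Q) = 6 + Q*(6*(1 + Q)) = 6 + Q*(6 + 6*Q))
(j + 679) + v(49) = (27644/7185 + 679) + (6 + 6*49*(1 + 49)) = 4906259/7185 + (6 + 6*49*50) = 4906259/7185 + (6 + 14700) = 4906259/7185 + 14706 = 110568869/7185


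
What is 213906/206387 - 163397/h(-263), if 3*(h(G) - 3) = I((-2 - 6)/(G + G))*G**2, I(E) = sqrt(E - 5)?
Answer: 1700176970911845/1640706966731642 + 42973411*I*sqrt(344793)/7949662366 ≈ 1.0362 + 3.1742*I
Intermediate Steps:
I(E) = sqrt(-5 + E)
h(G) = 3 + G**2*sqrt(-5 - 4/G)/3 (h(G) = 3 + (sqrt(-5 + (-2 - 6)/(G + G))*G**2)/3 = 3 + (sqrt(-5 - 8*1/(2*G))*G**2)/3 = 3 + (sqrt(-5 - 4/G)*G**2)/3 = 3 + (G**2*sqrt(-5 - 4/G))/3 = 3 + G**2*sqrt(-5 - 4/G)/3)
213906/206387 - 163397/h(-263) = 213906/206387 - 163397/(3 + (1/3)*(-263)**2*sqrt(-5 - 4/(-263))) = 213906*(1/206387) - 163397/(3 + (1/3)*69169*sqrt(-5 - 4*(-1/263))) = 213906/206387 - 163397/(3 + (1/3)*69169*sqrt(-5 + 4/263)) = 213906/206387 - 163397/(3 + (1/3)*69169*sqrt(-1311/263)) = 213906/206387 - 163397/(3 + (1/3)*69169*(I*sqrt(344793)/263)) = 213906/206387 - 163397/(3 + 263*I*sqrt(344793)/3)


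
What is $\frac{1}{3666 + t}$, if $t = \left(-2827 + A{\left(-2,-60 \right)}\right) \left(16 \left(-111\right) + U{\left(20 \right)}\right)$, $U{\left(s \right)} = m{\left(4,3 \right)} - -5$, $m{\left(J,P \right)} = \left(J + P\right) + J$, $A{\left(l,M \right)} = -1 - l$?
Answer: $\frac{1}{4977426} \approx 2.0091 \cdot 10^{-7}$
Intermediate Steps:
$m{\left(J,P \right)} = P + 2 J$
$U{\left(s \right)} = 16$ ($U{\left(s \right)} = \left(3 + 2 \cdot 4\right) - -5 = \left(3 + 8\right) + 5 = 11 + 5 = 16$)
$t = 4973760$ ($t = \left(-2827 - -1\right) \left(16 \left(-111\right) + 16\right) = \left(-2827 + \left(-1 + 2\right)\right) \left(-1776 + 16\right) = \left(-2827 + 1\right) \left(-1760\right) = \left(-2826\right) \left(-1760\right) = 4973760$)
$\frac{1}{3666 + t} = \frac{1}{3666 + 4973760} = \frac{1}{4977426}$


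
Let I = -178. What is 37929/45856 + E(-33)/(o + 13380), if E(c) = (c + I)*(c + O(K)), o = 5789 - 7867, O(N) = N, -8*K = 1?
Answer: 374589169/259132256 ≈ 1.4456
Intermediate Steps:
K = -1/8 (K = -1/8*1 = -1/8 ≈ -0.12500)
o = -2078
E(c) = (-178 + c)*(-1/8 + c) (E(c) = (c - 178)*(c - 1/8) = (-178 + c)*(-1/8 + c))
37929/45856 + E(-33)/(o + 13380) = 37929/45856 + (89/4 + (-33)**2 - 1425/8*(-33))/(-2078 + 13380) = 37929*(1/45856) + (89/4 + 1089 + 47025/8)/11302 = 37929/45856 + (55915/8)*(1/11302) = 37929/45856 + 55915/90416 = 374589169/259132256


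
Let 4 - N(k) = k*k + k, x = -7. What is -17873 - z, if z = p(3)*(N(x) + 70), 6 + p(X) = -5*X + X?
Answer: -17297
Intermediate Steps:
p(X) = -6 - 4*X (p(X) = -6 + (-5*X + X) = -6 - 4*X)
N(k) = 4 - k - k**2 (N(k) = 4 - (k*k + k) = 4 - (k**2 + k) = 4 - (k + k**2) = 4 + (-k - k**2) = 4 - k - k**2)
z = -576 (z = (-6 - 4*3)*((4 - 1*(-7) - 1*(-7)**2) + 70) = (-6 - 12)*((4 + 7 - 1*49) + 70) = -18*((4 + 7 - 49) + 70) = -18*(-38 + 70) = -18*32 = -576)
-17873 - z = -17873 - 1*(-576) = -17873 + 576 = -17297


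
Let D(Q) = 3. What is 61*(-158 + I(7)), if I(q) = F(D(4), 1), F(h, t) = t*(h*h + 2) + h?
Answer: -8784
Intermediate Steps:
F(h, t) = h + t*(2 + h**2) (F(h, t) = t*(h**2 + 2) + h = t*(2 + h**2) + h = h + t*(2 + h**2))
I(q) = 14 (I(q) = 3 + 2*1 + 1*3**2 = 3 + 2 + 1*9 = 3 + 2 + 9 = 14)
61*(-158 + I(7)) = 61*(-158 + 14) = 61*(-144) = -8784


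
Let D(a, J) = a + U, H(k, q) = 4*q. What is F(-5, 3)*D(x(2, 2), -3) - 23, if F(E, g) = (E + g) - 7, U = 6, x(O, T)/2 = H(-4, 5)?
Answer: -437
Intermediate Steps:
x(O, T) = 40 (x(O, T) = 2*(4*5) = 2*20 = 40)
F(E, g) = -7 + E + g
D(a, J) = 6 + a (D(a, J) = a + 6 = 6 + a)
F(-5, 3)*D(x(2, 2), -3) - 23 = (-7 - 5 + 3)*(6 + 40) - 23 = -9*46 - 23 = -414 - 23 = -437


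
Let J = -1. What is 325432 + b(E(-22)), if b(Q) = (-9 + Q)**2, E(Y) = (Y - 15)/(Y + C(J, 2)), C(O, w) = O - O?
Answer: 157535009/484 ≈ 3.2549e+5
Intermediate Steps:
C(O, w) = 0
E(Y) = (-15 + Y)/Y (E(Y) = (Y - 15)/(Y + 0) = (-15 + Y)/Y)
325432 + b(E(-22)) = 325432 + (-9 + (-15 - 22)/(-22))**2 = 325432 + (-9 - 1/22*(-37))**2 = 325432 + (-9 + 37/22)**2 = 325432 + (-161/22)**2 = 325432 + 25921/484 = 157535009/484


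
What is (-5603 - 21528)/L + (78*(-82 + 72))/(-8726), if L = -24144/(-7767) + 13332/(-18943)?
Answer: -5805349666539891/514557891908 ≈ -11282.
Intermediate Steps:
L = 117936716/49043427 (L = -24144*(-1/7767) + 13332*(-1/18943) = 8048/2589 - 13332/18943 = 117936716/49043427 ≈ 2.4047)
(-5603 - 21528)/L + (78*(-82 + 72))/(-8726) = (-5603 - 21528)/(117936716/49043427) + (78*(-82 + 72))/(-8726) = -27131*49043427/117936716 + (78*(-10))*(-1/8726) = -1330597217937/117936716 - 780*(-1/8726) = -1330597217937/117936716 + 390/4363 = -5805349666539891/514557891908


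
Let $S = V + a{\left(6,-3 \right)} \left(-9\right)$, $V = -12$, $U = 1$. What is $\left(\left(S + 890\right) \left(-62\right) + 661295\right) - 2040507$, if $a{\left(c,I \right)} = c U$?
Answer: $-1430300$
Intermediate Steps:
$a{\left(c,I \right)} = c$ ($a{\left(c,I \right)} = c 1 = c$)
$S = -66$ ($S = -12 + 6 \left(-9\right) = -12 - 54 = -66$)
$\left(\left(S + 890\right) \left(-62\right) + 661295\right) - 2040507 = \left(\left(-66 + 890\right) \left(-62\right) + 661295\right) - 2040507 = \left(824 \left(-62\right) + 661295\right) - 2040507 = \left(-51088 + 661295\right) - 2040507 = 610207 - 2040507 = -1430300$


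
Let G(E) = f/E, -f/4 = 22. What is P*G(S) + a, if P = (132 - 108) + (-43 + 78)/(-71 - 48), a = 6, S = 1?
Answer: -35362/17 ≈ -2080.1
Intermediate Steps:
f = -88 (f = -4*22 = -88)
G(E) = -88/E
P = 403/17 (P = 24 + 35/(-119) = 24 + 35*(-1/119) = 24 - 5/17 = 403/17 ≈ 23.706)
P*G(S) + a = 403*(-88/1)/17 + 6 = 403*(-88*1)/17 + 6 = (403/17)*(-88) + 6 = -35464/17 + 6 = -35362/17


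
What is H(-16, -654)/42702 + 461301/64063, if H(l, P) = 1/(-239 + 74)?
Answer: 3250248360767/451377007290 ≈ 7.2007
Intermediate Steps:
H(l, P) = -1/165 (H(l, P) = 1/(-165) = -1/165)
H(-16, -654)/42702 + 461301/64063 = -1/165/42702 + 461301/64063 = -1/165*1/42702 + 461301*(1/64063) = -1/7045830 + 461301/64063 = 3250248360767/451377007290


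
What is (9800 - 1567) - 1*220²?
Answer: -40167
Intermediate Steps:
(9800 - 1567) - 1*220² = 8233 - 1*48400 = 8233 - 48400 = -40167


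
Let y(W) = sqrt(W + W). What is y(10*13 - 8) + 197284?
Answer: 197284 + 2*sqrt(61) ≈ 1.9730e+5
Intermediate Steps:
y(W) = sqrt(2)*sqrt(W) (y(W) = sqrt(2*W) = sqrt(2)*sqrt(W))
y(10*13 - 8) + 197284 = sqrt(2)*sqrt(10*13 - 8) + 197284 = sqrt(2)*sqrt(130 - 8) + 197284 = sqrt(2)*sqrt(122) + 197284 = 2*sqrt(61) + 197284 = 197284 + 2*sqrt(61)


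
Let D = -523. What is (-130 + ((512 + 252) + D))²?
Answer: 12321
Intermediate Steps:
(-130 + ((512 + 252) + D))² = (-130 + ((512 + 252) - 523))² = (-130 + (764 - 523))² = (-130 + 241)² = 111² = 12321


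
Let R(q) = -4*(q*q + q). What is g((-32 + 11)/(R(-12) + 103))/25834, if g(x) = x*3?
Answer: 63/10979450 ≈ 5.7380e-6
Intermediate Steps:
R(q) = -4*q - 4*q² (R(q) = -4*(q² + q) = -4*(q + q²) = -4*q - 4*q²)
g(x) = 3*x
g((-32 + 11)/(R(-12) + 103))/25834 = (3*((-32 + 11)/(-4*(-12)*(1 - 12) + 103)))/25834 = (3*(-21/(-4*(-12)*(-11) + 103)))*(1/25834) = (3*(-21/(-528 + 103)))*(1/25834) = (3*(-21/(-425)))*(1/25834) = (3*(-21*(-1/425)))*(1/25834) = (3*(21/425))*(1/25834) = (63/425)*(1/25834) = 63/10979450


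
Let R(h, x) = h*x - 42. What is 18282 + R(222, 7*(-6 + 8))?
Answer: 21348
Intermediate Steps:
R(h, x) = -42 + h*x
18282 + R(222, 7*(-6 + 8)) = 18282 + (-42 + 222*(7*(-6 + 8))) = 18282 + (-42 + 222*(7*2)) = 18282 + (-42 + 222*14) = 18282 + (-42 + 3108) = 18282 + 3066 = 21348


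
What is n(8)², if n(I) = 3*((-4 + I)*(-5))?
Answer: 3600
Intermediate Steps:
n(I) = 60 - 15*I (n(I) = 3*(20 - 5*I) = 60 - 15*I)
n(8)² = (60 - 15*8)² = (60 - 120)² = (-60)² = 3600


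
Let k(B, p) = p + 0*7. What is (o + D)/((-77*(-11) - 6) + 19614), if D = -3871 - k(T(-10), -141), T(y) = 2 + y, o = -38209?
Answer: -41939/20455 ≈ -2.0503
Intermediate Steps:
k(B, p) = p (k(B, p) = p + 0 = p)
D = -3730 (D = -3871 - 1*(-141) = -3871 + 141 = -3730)
(o + D)/((-77*(-11) - 6) + 19614) = (-38209 - 3730)/((-77*(-11) - 6) + 19614) = -41939/((847 - 6) + 19614) = -41939/(841 + 19614) = -41939/20455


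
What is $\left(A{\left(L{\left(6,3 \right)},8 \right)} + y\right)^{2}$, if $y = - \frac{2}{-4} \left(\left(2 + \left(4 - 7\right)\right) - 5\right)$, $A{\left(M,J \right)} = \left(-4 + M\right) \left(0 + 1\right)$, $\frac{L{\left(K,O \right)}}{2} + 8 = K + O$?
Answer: $25$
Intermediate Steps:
$L{\left(K,O \right)} = -16 + 2 K + 2 O$ ($L{\left(K,O \right)} = -16 + 2 \left(K + O\right) = -16 + \left(2 K + 2 O\right) = -16 + 2 K + 2 O$)
$A{\left(M,J \right)} = -4 + M$ ($A{\left(M,J \right)} = \left(-4 + M\right) 1 = -4 + M$)
$y = -3$ ($y = \left(-2\right) \left(- \frac{1}{4}\right) \left(\left(2 + \left(4 - 7\right)\right) - 5\right) = \frac{\left(2 - 3\right) - 5}{2} = \frac{-1 - 5}{2} = \frac{1}{2} \left(-6\right) = -3$)
$\left(A{\left(L{\left(6,3 \right)},8 \right)} + y\right)^{2} = \left(\left(-4 + \left(-16 + 2 \cdot 6 + 2 \cdot 3\right)\right) - 3\right)^{2} = \left(\left(-4 + \left(-16 + 12 + 6\right)\right) - 3\right)^{2} = \left(\left(-4 + 2\right) - 3\right)^{2} = \left(-2 - 3\right)^{2} = \left(-5\right)^{2} = 25$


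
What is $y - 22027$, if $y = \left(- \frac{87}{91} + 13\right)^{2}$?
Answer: $- \frac{181204371}{8281} \approx -21882.0$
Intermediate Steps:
$y = \frac{1201216}{8281}$ ($y = \left(\left(-87\right) \frac{1}{91} + 13\right)^{2} = \left(- \frac{87}{91} + 13\right)^{2} = \left(\frac{1096}{91}\right)^{2} = \frac{1201216}{8281} \approx 145.06$)
$y - 22027 = \frac{1201216}{8281} - 22027 = - \frac{181204371}{8281}$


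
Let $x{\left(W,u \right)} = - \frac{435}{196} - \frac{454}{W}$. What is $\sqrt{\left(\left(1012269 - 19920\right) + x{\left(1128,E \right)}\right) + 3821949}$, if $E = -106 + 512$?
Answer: $\frac{\sqrt{18759749256870}}{1974} \approx 2194.1$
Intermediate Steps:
$E = 406$
$x{\left(W,u \right)} = - \frac{435}{196} - \frac{454}{W}$ ($x{\left(W,u \right)} = \left(-435\right) \frac{1}{196} - \frac{454}{W} = - \frac{435}{196} - \frac{454}{W}$)
$\sqrt{\left(\left(1012269 - 19920\right) + x{\left(1128,E \right)}\right) + 3821949} = \sqrt{\left(\left(1012269 - 19920\right) - \left(\frac{435}{196} + \frac{454}{1128}\right)\right) + 3821949} = \sqrt{\left(992349 - \frac{36229}{13818}\right) + 3821949} = \sqrt{\frac{13712242253}{13818} + 3821949} = \sqrt{\frac{66523933535}{13818}} = \frac{\sqrt{18759749256870}}{1974}$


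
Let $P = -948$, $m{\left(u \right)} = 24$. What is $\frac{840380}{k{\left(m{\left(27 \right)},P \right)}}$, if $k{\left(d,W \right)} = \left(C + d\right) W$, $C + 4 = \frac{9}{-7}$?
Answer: $- \frac{1470665}{31047} \approx -47.369$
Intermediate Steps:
$C = - \frac{37}{7}$ ($C = -4 + \frac{9}{-7} = -4 + 9 \left(- \frac{1}{7}\right) = -4 - \frac{9}{7} = - \frac{37}{7} \approx -5.2857$)
$k{\left(d,W \right)} = W \left(- \frac{37}{7} + d\right)$ ($k{\left(d,W \right)} = \left(- \frac{37}{7} + d\right) W = W \left(- \frac{37}{7} + d\right)$)
$\frac{840380}{k{\left(m{\left(27 \right)},P \right)}} = \frac{840380}{\frac{1}{7} \left(-948\right) \left(-37 + 7 \cdot 24\right)} = \frac{840380}{\frac{1}{7} \left(-948\right) \left(-37 + 168\right)} = \frac{840380}{\frac{1}{7} \left(-948\right) 131} = \frac{840380}{- \frac{124188}{7}} = 840380 \left(- \frac{7}{124188}\right) = - \frac{1470665}{31047}$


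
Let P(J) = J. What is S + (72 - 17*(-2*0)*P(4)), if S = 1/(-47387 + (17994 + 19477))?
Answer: 713951/9916 ≈ 72.000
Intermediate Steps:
S = -1/9916 (S = 1/(-47387 + 37471) = 1/(-9916) = -1/9916 ≈ -0.00010085)
S + (72 - 17*(-2*0)*P(4)) = -1/9916 + (72 - 17*(-2*0)*4) = -1/9916 + (72 - 0*4) = -1/9916 + (72 - 17*0) = -1/9916 + (72 + 0) = -1/9916 + 72 = 713951/9916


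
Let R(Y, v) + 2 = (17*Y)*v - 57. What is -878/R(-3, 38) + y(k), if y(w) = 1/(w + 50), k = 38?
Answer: 79261/175736 ≈ 0.45102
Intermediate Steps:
R(Y, v) = -59 + 17*Y*v (R(Y, v) = -2 + ((17*Y)*v - 57) = -2 + (17*Y*v - 57) = -2 + (-57 + 17*Y*v) = -59 + 17*Y*v)
y(w) = 1/(50 + w)
-878/R(-3, 38) + y(k) = -878/(-59 + 17*(-3)*38) + 1/(50 + 38) = -878/(-59 - 1938) + 1/88 = -878/(-1997) + 1/88 = -878*(-1/1997) + 1/88 = 878/1997 + 1/88 = 79261/175736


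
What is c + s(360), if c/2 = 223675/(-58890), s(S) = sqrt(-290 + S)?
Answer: -44735/5889 + sqrt(70) ≈ 0.77023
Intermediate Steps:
c = -44735/5889 (c = 2*(223675/(-58890)) = 2*(223675*(-1/58890)) = 2*(-44735/11778) = -44735/5889 ≈ -7.5964)
c + s(360) = -44735/5889 + sqrt(-290 + 360) = -44735/5889 + sqrt(70)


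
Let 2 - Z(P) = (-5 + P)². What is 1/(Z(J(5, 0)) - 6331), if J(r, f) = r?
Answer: -1/6329 ≈ -0.00015800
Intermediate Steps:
Z(P) = 2 - (-5 + P)²
1/(Z(J(5, 0)) - 6331) = 1/((2 - (-5 + 5)²) - 6331) = 1/((2 - 1*0²) - 6331) = 1/((2 - 1*0) - 6331) = 1/((2 + 0) - 6331) = 1/(2 - 6331) = 1/(-6329) = -1/6329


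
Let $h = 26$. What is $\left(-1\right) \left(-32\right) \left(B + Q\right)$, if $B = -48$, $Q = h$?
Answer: $-704$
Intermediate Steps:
$Q = 26$
$\left(-1\right) \left(-32\right) \left(B + Q\right) = \left(-1\right) \left(-32\right) \left(-48 + 26\right) = 32 \left(-22\right) = -704$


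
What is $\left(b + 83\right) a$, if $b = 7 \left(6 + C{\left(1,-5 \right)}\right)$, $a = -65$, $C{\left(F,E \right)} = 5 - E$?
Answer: $-12675$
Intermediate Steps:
$b = 112$ ($b = 7 \left(6 + \left(5 - -5\right)\right) = 7 \left(6 + \left(5 + 5\right)\right) = 7 \left(6 + 10\right) = 7 \cdot 16 = 112$)
$\left(b + 83\right) a = \left(112 + 83\right) \left(-65\right) = 195 \left(-65\right) = -12675$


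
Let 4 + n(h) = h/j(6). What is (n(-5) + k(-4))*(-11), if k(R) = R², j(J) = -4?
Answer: -583/4 ≈ -145.75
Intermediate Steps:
n(h) = -4 - h/4 (n(h) = -4 + h/(-4) = -4 + h*(-¼) = -4 - h/4)
(n(-5) + k(-4))*(-11) = ((-4 - ¼*(-5)) + (-4)²)*(-11) = ((-4 + 5/4) + 16)*(-11) = (-11/4 + 16)*(-11) = (53/4)*(-11) = -583/4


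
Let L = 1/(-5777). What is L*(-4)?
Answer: 4/5777 ≈ 0.00069240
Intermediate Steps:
L = -1/5777 ≈ -0.00017310
L*(-4) = -1/5777*(-4) = 4/5777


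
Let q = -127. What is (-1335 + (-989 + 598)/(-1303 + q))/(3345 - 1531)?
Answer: -1908659/2594020 ≈ -0.73579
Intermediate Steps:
(-1335 + (-989 + 598)/(-1303 + q))/(3345 - 1531) = (-1335 + (-989 + 598)/(-1303 - 127))/(3345 - 1531) = (-1335 - 391/(-1430))/1814 = (-1335 - 391*(-1/1430))*(1/1814) = (-1335 + 391/1430)*(1/1814) = -1908659/1430*1/1814 = -1908659/2594020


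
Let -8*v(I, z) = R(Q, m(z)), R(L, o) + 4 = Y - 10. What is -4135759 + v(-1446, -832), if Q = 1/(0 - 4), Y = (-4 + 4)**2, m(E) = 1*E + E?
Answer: -16543029/4 ≈ -4.1358e+6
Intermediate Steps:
m(E) = 2*E (m(E) = E + E = 2*E)
Y = 0 (Y = 0**2 = 0)
Q = -1/4 (Q = 1/(-4) = -1/4 ≈ -0.25000)
R(L, o) = -14 (R(L, o) = -4 + (0 - 10) = -4 - 10 = -14)
v(I, z) = 7/4 (v(I, z) = -1/8*(-14) = 7/4)
-4135759 + v(-1446, -832) = -4135759 + 7/4 = -16543029/4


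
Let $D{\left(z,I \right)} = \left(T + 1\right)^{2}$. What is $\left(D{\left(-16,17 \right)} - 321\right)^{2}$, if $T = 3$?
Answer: $93025$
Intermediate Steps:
$D{\left(z,I \right)} = 16$ ($D{\left(z,I \right)} = \left(3 + 1\right)^{2} = 4^{2} = 16$)
$\left(D{\left(-16,17 \right)} - 321\right)^{2} = \left(16 - 321\right)^{2} = \left(-305\right)^{2} = 93025$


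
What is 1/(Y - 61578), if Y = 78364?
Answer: 1/16786 ≈ 5.9573e-5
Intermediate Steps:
1/(Y - 61578) = 1/(78364 - 61578) = 1/16786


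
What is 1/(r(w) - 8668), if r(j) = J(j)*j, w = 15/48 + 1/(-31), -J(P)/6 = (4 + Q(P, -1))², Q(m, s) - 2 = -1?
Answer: -248/2160089 ≈ -0.00011481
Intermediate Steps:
Q(m, s) = 1 (Q(m, s) = 2 - 1 = 1)
J(P) = -150 (J(P) = -6*(4 + 1)² = -6*5² = -6*25 = -150)
w = 139/496 (w = 15*(1/48) + 1*(-1/31) = 5/16 - 1/31 = 139/496 ≈ 0.28024)
r(j) = -150*j
1/(r(w) - 8668) = 1/(-150*139/496 - 8668) = 1/(-10425/248 - 8668) = 1/(-2160089/248) = -248/2160089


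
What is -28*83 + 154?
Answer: -2170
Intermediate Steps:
-28*83 + 154 = -2324 + 154 = -2170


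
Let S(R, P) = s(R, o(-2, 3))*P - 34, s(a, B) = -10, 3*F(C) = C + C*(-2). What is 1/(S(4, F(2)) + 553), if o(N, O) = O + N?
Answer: 3/1577 ≈ 0.0019023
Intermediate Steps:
o(N, O) = N + O
F(C) = -C/3 (F(C) = (C + C*(-2))/3 = (C - 2*C)/3 = (-C)/3 = -C/3)
S(R, P) = -34 - 10*P (S(R, P) = -10*P - 34 = -34 - 10*P)
1/(S(4, F(2)) + 553) = 1/((-34 - (-10)*2/3) + 553) = 1/((-34 - 10*(-⅔)) + 553) = 1/((-34 + 20/3) + 553) = 1/(-82/3 + 553) = 1/(1577/3) = 3/1577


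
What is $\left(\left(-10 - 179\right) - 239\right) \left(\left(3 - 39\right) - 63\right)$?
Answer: $42372$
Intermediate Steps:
$\left(\left(-10 - 179\right) - 239\right) \left(\left(3 - 39\right) - 63\right) = \left(-189 - 239\right) \left(-36 - 63\right) = \left(-428\right) \left(-99\right) = 42372$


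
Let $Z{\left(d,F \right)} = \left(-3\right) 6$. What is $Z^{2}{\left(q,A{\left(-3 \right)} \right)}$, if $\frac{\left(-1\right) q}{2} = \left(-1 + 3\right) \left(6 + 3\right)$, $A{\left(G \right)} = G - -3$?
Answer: $324$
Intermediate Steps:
$A{\left(G \right)} = 3 + G$ ($A{\left(G \right)} = G + 3 = 3 + G$)
$q = -36$ ($q = - 2 \left(-1 + 3\right) \left(6 + 3\right) = - 2 \cdot 2 \cdot 9 = \left(-2\right) 18 = -36$)
$Z{\left(d,F \right)} = -18$
$Z^{2}{\left(q,A{\left(-3 \right)} \right)} = \left(-18\right)^{2} = 324$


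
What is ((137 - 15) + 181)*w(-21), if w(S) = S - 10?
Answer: -9393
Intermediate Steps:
w(S) = -10 + S
((137 - 15) + 181)*w(-21) = ((137 - 15) + 181)*(-10 - 21) = (122 + 181)*(-31) = 303*(-31) = -9393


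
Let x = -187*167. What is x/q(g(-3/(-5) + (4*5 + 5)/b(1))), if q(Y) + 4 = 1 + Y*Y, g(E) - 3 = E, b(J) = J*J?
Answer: -4675/122 ≈ -38.320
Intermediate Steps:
b(J) = J**2
g(E) = 3 + E
x = -31229
q(Y) = -3 + Y**2 (q(Y) = -4 + (1 + Y*Y) = -4 + (1 + Y**2) = -3 + Y**2)
x/q(g(-3/(-5) + (4*5 + 5)/b(1))) = -31229/(-3 + (3 + (-3/(-5) + (4*5 + 5)/(1**2)))**2) = -31229/(-3 + (3 + (-3*(-1/5) + (20 + 5)/1))**2) = -31229/(-3 + (3 + (3/5 + 25*1))**2) = -31229/(-3 + (3 + (3/5 + 25))**2) = -31229/(-3 + (3 + 128/5)**2) = -31229/(-3 + (143/5)**2) = -31229/(-3 + 20449/25) = -31229/20374/25 = -31229*25/20374 = -4675/122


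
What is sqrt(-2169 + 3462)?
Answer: sqrt(1293) ≈ 35.958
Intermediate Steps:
sqrt(-2169 + 3462) = sqrt(1293)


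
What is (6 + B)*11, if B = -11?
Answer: -55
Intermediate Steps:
(6 + B)*11 = (6 - 11)*11 = -5*11 = -55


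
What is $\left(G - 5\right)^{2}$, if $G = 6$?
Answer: $1$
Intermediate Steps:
$\left(G - 5\right)^{2} = \left(6 - 5\right)^{2} = 1^{2} = 1$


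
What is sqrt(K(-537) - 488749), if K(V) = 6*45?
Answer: I*sqrt(488479) ≈ 698.91*I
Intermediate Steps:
K(V) = 270
sqrt(K(-537) - 488749) = sqrt(270 - 488749) = sqrt(-488479) = I*sqrt(488479)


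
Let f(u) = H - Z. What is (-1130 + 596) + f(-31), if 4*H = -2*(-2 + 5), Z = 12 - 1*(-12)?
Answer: -1119/2 ≈ -559.50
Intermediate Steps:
Z = 24 (Z = 12 + 12 = 24)
H = -3/2 (H = (-2*(-2 + 5))/4 = (-2*3)/4 = (¼)*(-6) = -3/2 ≈ -1.5000)
f(u) = -51/2 (f(u) = -3/2 - 1*24 = -3/2 - 24 = -51/2)
(-1130 + 596) + f(-31) = (-1130 + 596) - 51/2 = -534 - 51/2 = -1119/2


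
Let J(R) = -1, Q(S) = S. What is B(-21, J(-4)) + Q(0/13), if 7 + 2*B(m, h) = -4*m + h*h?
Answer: 39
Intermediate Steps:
B(m, h) = -7/2 + h²/2 - 2*m (B(m, h) = -7/2 + (-4*m + h*h)/2 = -7/2 + (-4*m + h²)/2 = -7/2 + (h² - 4*m)/2 = -7/2 + (h²/2 - 2*m) = -7/2 + h²/2 - 2*m)
B(-21, J(-4)) + Q(0/13) = (-7/2 + (½)*(-1)² - 2*(-21)) + 0/13 = (-7/2 + (½)*1 + 42) + 0*(1/13) = (-7/2 + ½ + 42) + 0 = 39 + 0 = 39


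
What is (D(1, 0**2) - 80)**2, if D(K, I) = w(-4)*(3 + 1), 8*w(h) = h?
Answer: 6724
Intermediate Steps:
w(h) = h/8
D(K, I) = -2 (D(K, I) = ((1/8)*(-4))*(3 + 1) = -1/2*4 = -2)
(D(1, 0**2) - 80)**2 = (-2 - 80)**2 = (-82)**2 = 6724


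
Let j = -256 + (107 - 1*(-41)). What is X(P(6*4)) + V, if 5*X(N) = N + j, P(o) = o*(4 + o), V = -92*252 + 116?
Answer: -114776/5 ≈ -22955.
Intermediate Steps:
V = -23068 (V = -23184 + 116 = -23068)
j = -108 (j = -256 + (107 + 41) = -256 + 148 = -108)
X(N) = -108/5 + N/5 (X(N) = (N - 108)/5 = (-108 + N)/5 = -108/5 + N/5)
X(P(6*4)) + V = (-108/5 + ((6*4)*(4 + 6*4))/5) - 23068 = (-108/5 + (24*(4 + 24))/5) - 23068 = (-108/5 + (24*28)/5) - 23068 = (-108/5 + (⅕)*672) - 23068 = (-108/5 + 672/5) - 23068 = 564/5 - 23068 = -114776/5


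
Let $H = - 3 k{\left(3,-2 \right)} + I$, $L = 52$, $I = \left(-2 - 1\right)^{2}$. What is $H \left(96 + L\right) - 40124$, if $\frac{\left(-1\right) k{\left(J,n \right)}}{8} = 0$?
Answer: $-38792$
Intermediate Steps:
$k{\left(J,n \right)} = 0$ ($k{\left(J,n \right)} = \left(-8\right) 0 = 0$)
$I = 9$ ($I = \left(-3\right)^{2} = 9$)
$H = 9$ ($H = \left(-3\right) 0 + 9 = 0 + 9 = 9$)
$H \left(96 + L\right) - 40124 = 9 \left(96 + 52\right) - 40124 = 9 \cdot 148 - 40124 = 1332 - 40124 = -38792$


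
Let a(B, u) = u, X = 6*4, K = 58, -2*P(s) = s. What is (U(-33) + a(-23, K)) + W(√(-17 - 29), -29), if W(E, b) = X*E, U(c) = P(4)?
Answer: 56 + 24*I*√46 ≈ 56.0 + 162.78*I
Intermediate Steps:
P(s) = -s/2
U(c) = -2 (U(c) = -½*4 = -2)
X = 24
W(E, b) = 24*E
(U(-33) + a(-23, K)) + W(√(-17 - 29), -29) = (-2 + 58) + 24*√(-17 - 29) = 56 + 24*√(-46) = 56 + 24*(I*√46) = 56 + 24*I*√46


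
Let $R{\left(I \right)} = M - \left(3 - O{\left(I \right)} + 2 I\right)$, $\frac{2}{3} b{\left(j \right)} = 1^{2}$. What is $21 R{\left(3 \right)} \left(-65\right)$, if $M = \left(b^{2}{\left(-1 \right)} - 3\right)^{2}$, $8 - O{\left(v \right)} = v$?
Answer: $\frac{75075}{16} \approx 4692.2$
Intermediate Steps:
$O{\left(v \right)} = 8 - v$
$b{\left(j \right)} = \frac{3}{2}$ ($b{\left(j \right)} = \frac{3 \cdot 1^{2}}{2} = \frac{3}{2} \cdot 1 = \frac{3}{2}$)
$M = \frac{9}{16}$ ($M = \left(\left(\frac{3}{2}\right)^{2} - 3\right)^{2} = \left(\frac{9}{4} - 3\right)^{2} = \left(- \frac{3}{4}\right)^{2} = \frac{9}{16} \approx 0.5625$)
$R{\left(I \right)} = \frac{89}{16} - 3 I$ ($R{\left(I \right)} = \frac{9}{16} - \left(-5 + 3 I\right) = \frac{89}{16} - 3 I$)
$21 R{\left(3 \right)} \left(-65\right) = 21 \left(\frac{89}{16} - 9\right) \left(-65\right) = 21 \left(- \frac{55}{16}\right) \left(-65\right) = \left(- \frac{1155}{16}\right) \left(-65\right) = \frac{75075}{16}$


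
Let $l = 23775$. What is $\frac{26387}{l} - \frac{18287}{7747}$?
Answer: $- \frac{230353336}{184184925} \approx -1.2507$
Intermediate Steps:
$\frac{26387}{l} - \frac{18287}{7747} = \frac{26387}{23775} - \frac{18287}{7747} = - \frac{230353336}{184184925}$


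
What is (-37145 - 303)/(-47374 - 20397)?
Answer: 37448/67771 ≈ 0.55257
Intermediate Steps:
(-37145 - 303)/(-47374 - 20397) = -37448/(-67771) = -37448*(-1/67771) = 37448/67771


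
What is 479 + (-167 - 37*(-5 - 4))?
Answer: 645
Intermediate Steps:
479 + (-167 - 37*(-5 - 4)) = 479 + (-167 - 37*(-9)) = 479 + (-167 - 1*(-333)) = 479 + (-167 + 333) = 479 + 166 = 645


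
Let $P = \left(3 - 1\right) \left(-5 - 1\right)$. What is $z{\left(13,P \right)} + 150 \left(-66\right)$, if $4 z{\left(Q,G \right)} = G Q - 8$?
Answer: $-9941$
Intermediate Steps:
$P = -12$ ($P = 2 \left(-6\right) = -12$)
$z{\left(Q,G \right)} = -2 + \frac{G Q}{4}$ ($z{\left(Q,G \right)} = \frac{G Q - 8}{4} = \frac{-8 + G Q}{4} = -2 + \frac{G Q}{4}$)
$z{\left(13,P \right)} + 150 \left(-66\right) = \left(-2 + \frac{1}{4} \left(-12\right) 13\right) + 150 \left(-66\right) = \left(-2 - 39\right) - 9900 = -41 - 9900 = -9941$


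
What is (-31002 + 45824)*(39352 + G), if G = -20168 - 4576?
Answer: 216519776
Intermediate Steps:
G = -24744
(-31002 + 45824)*(39352 + G) = (-31002 + 45824)*(39352 - 24744) = 14822*14608 = 216519776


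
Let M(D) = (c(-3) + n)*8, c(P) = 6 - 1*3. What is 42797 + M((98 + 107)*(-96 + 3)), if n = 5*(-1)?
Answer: 42781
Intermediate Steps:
c(P) = 3 (c(P) = 6 - 3 = 3)
n = -5
M(D) = -16 (M(D) = (3 - 5)*8 = -2*8 = -16)
42797 + M((98 + 107)*(-96 + 3)) = 42797 - 16 = 42781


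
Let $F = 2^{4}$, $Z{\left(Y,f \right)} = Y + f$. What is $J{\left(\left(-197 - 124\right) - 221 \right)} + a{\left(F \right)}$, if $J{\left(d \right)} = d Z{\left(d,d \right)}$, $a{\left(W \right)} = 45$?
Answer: $587573$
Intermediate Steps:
$F = 16$
$J{\left(d \right)} = 2 d^{2}$ ($J{\left(d \right)} = d \left(d + d\right) = d 2 d = 2 d^{2}$)
$J{\left(\left(-197 - 124\right) - 221 \right)} + a{\left(F \right)} = 2 \left(\left(-197 - 124\right) - 221\right)^{2} + 45 = 2 \left(-321 - 221\right)^{2} + 45 = 2 \left(-542\right)^{2} + 45 = 2 \cdot 293764 + 45 = 587528 + 45 = 587573$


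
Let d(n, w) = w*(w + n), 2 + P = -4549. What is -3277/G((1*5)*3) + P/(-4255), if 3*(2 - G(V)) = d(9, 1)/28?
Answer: -15818193/9085 ≈ -1741.1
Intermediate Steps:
P = -4551 (P = -2 - 4549 = -4551)
d(n, w) = w*(n + w)
G(V) = 79/42 (G(V) = 2 - 1*(9 + 1)/(3*28) = 2 - 1*10/(3*28) = 2 - 10/(3*28) = 2 - 1/3*5/14 = 2 - 5/42 = 79/42)
-3277/G((1*5)*3) + P/(-4255) = -3277/79/42 - 4551/(-4255) = -3277*42/79 - 4551*(-1/4255) = -137634/79 + 123/115 = -15818193/9085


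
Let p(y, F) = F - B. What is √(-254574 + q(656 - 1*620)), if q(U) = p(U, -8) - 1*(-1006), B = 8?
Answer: 12*I*√1761 ≈ 503.57*I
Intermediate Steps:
p(y, F) = -8 + F (p(y, F) = F - 1*8 = F - 8 = -8 + F)
q(U) = 990 (q(U) = (-8 - 8) - 1*(-1006) = -16 + 1006 = 990)
√(-254574 + q(656 - 1*620)) = √(-254574 + 990) = √(-253584) = 12*I*√1761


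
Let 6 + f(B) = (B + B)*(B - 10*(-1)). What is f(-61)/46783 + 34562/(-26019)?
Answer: -1455179942/1217246877 ≈ -1.1955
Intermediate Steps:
f(B) = -6 + 2*B*(10 + B) (f(B) = -6 + (B + B)*(B - 10*(-1)) = -6 + (2*B)*(B + 10) = -6 + (2*B)*(10 + B) = -6 + 2*B*(10 + B))
f(-61)/46783 + 34562/(-26019) = (-6 + 2*(-61)**2 + 20*(-61))/46783 + 34562/(-26019) = (-6 + 2*3721 - 1220)*(1/46783) + 34562*(-1/26019) = (-6 + 7442 - 1220)*(1/46783) - 34562/26019 = 6216*(1/46783) - 34562/26019 = 6216/46783 - 34562/26019 = -1455179942/1217246877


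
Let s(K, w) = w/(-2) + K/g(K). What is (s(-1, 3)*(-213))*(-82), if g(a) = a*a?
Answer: -43665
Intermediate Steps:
g(a) = a²
s(K, w) = 1/K - w/2 (s(K, w) = w/(-2) + K/(K²) = w*(-½) + K/K² = -w/2 + 1/K = 1/K - w/2)
(s(-1, 3)*(-213))*(-82) = ((1/(-1) - ½*3)*(-213))*(-82) = ((-1 - 3/2)*(-213))*(-82) = -5/2*(-213)*(-82) = (1065/2)*(-82) = -43665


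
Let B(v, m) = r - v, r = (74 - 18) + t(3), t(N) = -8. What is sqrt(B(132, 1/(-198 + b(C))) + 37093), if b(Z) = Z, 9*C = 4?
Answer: sqrt(37009) ≈ 192.38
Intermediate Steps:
C = 4/9 (C = (1/9)*4 = 4/9 ≈ 0.44444)
r = 48 (r = (74 - 18) - 8 = 56 - 8 = 48)
B(v, m) = 48 - v
sqrt(B(132, 1/(-198 + b(C))) + 37093) = sqrt((48 - 1*132) + 37093) = sqrt((48 - 132) + 37093) = sqrt(-84 + 37093) = sqrt(37009)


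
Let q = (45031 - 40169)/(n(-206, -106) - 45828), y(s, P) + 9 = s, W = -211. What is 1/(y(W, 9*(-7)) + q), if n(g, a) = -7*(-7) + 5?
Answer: -22887/5037571 ≈ -0.0045433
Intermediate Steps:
n(g, a) = 54 (n(g, a) = 49 + 5 = 54)
y(s, P) = -9 + s
q = -2431/22887 (q = (45031 - 40169)/(54 - 45828) = 4862/(-45774) = 4862*(-1/45774) = -2431/22887 ≈ -0.10622)
1/(y(W, 9*(-7)) + q) = 1/((-9 - 211) - 2431/22887) = 1/(-220 - 2431/22887) = 1/(-5037571/22887) = -22887/5037571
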